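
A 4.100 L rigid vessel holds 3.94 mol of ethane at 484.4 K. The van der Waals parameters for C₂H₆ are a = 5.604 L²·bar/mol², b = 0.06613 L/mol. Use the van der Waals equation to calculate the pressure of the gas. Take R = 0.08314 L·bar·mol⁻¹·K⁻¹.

P = nRT/(V − nb) − a n²/V²
nRT/(V − nb) = (3.94)(0.08314)(484.4)/(4.100 − 3.94×0.06613) = 158.68/3.8394 = 41.329 bar
a n²/V² = (5.604)(3.94)²/(4.100)² = 5.1751 bar
P = 41.329 − 5.1751 = 36.15 bar

P ≈ 36.15 bar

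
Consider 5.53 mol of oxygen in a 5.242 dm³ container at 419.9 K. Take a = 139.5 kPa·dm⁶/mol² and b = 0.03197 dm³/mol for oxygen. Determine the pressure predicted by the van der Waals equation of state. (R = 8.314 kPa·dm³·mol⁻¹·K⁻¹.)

P = nRT/(V − nb) − a n²/V²
nRT/(V − nb) = (5.53)(8.314)(419.9)/(5.242 − 5.53×0.03197) = 19305/5.0652 = 3811.3 kPa
a n²/V² = (139.5)(5.53)²/(5.242)² = 155.25 kPa
P = 3811.3 − 155.25 = 3656 kPa

P ≈ 3656 kPa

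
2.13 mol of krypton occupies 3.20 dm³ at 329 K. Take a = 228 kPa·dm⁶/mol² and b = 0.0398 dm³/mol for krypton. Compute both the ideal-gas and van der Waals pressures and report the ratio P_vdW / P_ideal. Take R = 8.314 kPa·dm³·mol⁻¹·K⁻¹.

P_vdW / P_ideal ≈ 0.9717

Ideal: P_ideal = nRT/V = (2.13)(8.314)(329)/3.20 = 1820.69 kPa
vdW: P = nRT/(V − nb) − a n²/V² = 5826.20/3.11523 − 1034.41/10.2400 = 1870.23 − 101.017 = 1769.21 kPa
Ratio = 1769.21/1820.69 = 0.9717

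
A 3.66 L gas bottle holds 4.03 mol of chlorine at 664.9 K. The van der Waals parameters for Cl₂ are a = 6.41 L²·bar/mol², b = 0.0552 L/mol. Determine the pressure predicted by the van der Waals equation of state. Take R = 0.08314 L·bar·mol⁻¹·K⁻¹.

P = nRT/(V − nb) − a n²/V²
nRT/(V − nb) = (4.03)(0.08314)(664.9)/(3.66 − 4.03×0.0552) = 222.78/3.4375 = 64.809 bar
a n²/V² = (6.41)(4.03)²/(3.66)² = 7.7715 bar
P = 64.809 − 7.7715 = 57.04 bar

P ≈ 57.04 bar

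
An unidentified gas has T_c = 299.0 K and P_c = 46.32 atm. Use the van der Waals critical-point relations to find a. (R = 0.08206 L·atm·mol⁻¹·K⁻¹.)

a ≈ 5.483 L²·atm/mol²

From T_c = 8a/(27Rb) and P_c = a/(27b²): a = 27 R² T_c²/(64 P_c).
a = 27×(0.08206)²×(299.0)²/(64×46.32) = 16254/2964.5 = 5.483 L²·atm/mol²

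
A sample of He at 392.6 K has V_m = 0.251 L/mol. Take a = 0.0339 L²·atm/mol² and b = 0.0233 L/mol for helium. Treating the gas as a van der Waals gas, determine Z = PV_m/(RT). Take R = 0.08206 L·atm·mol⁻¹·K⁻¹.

Z ≈ 1.098

P = RT/(V_m − b) − a/V_m² = (0.08206)(392.6)/(0.251 − 0.0233) − 0.0339/(0.251)²
  = 32.217/0.22770 − 0.53809 = 141.49 − 0.53809 = 140.95 atm
Z = PV_m/(RT) = (140.95)(0.251)/((0.08206)(392.6)) = 35.378/32.217 = 1.098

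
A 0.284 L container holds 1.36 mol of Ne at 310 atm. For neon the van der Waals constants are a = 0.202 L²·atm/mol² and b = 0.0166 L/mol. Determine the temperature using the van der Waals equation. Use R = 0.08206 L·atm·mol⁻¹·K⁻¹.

T = (P + a n²/V²)(V − nb)/(nR)
P + a n²/V² = 310 + (0.202)(1.36)²/(0.284)² = 314.63 atm
V − nb = 0.284 − (1.36)(0.0166) = 0.26142 L
T = (314.63)(0.26142)/((1.36)(0.08206)) = 737.0 K

T ≈ 737.0 K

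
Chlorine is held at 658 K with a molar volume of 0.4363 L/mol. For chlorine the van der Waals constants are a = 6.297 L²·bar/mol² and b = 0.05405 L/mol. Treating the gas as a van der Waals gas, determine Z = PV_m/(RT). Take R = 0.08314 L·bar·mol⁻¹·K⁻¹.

Z ≈ 0.8776

P = RT/(V_m − b) − a/V_m² = (0.08314)(658)/(0.4363 − 0.05405) − 6.297/(0.4363)²
  = 54.706/0.38225 − 33.080 = 143.12 − 33.080 = 110.04 bar
Z = PV_m/(RT) = (110.04)(0.4363)/((0.08314)(658)) = 48.010/54.706 = 0.8776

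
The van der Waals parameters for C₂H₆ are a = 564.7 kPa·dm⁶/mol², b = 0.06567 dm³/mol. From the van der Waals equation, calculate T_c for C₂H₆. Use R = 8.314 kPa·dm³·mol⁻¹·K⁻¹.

T_c ≈ 306.5 K

For a van der Waals gas, T_c = 8a/(27Rb).
T_c = 8×564.7/(27×8.314×0.06567) = 4517.6/14.741 = 306.5 K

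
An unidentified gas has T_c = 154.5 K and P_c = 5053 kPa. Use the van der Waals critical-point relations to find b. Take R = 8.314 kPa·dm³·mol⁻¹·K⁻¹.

From T_c = 8a/(27Rb) and P_c = a/(27b²): b = R T_c/(8 P_c).
b = (8.314)(154.5)/(8×5053) = 1284.5/40424 = 0.03178 dm³/mol

b ≈ 0.03178 dm³/mol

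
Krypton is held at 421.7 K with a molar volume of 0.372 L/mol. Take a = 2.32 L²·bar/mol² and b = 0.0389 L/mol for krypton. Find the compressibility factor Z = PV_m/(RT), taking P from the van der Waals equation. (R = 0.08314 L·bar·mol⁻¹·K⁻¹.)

Z ≈ 0.9389

P = RT/(V_m − b) − a/V_m² = (0.08314)(421.7)/(0.372 − 0.0389) − 2.32/(0.372)²
  = 35.060/0.33310 − 16.765 = 105.25 − 16.765 = 88.49 bar
Z = PV_m/(RT) = (88.49)(0.372)/((0.08314)(421.7)) = 32.918/35.060 = 0.9389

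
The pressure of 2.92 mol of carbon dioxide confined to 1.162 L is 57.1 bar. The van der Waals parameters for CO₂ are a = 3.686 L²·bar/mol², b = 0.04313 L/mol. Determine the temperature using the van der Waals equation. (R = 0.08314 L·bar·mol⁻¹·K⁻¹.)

T ≈ 343.0 K

T = (P + a n²/V²)(V − nb)/(nR)
P + a n²/V² = 57.1 + (3.686)(2.92)²/(1.162)² = 80.376 bar
V − nb = 1.162 − (2.92)(0.04313) = 1.0361 L
T = (80.376)(1.0361)/((2.92)(0.08314)) = 343.0 K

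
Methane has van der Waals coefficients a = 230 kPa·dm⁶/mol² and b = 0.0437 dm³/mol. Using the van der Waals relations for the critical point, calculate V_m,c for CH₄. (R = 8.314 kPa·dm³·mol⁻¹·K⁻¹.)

For a van der Waals gas, V_m,c = 3b.
V_m,c = 3×0.0437 = 0.1311 dm³/mol

V_m,c ≈ 0.1311 dm³/mol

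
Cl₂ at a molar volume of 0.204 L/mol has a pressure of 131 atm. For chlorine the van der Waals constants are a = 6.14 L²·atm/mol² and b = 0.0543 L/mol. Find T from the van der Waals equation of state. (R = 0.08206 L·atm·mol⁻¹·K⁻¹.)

T = (P + a/V_m²)(V_m − b)/R
P + a/V_m² = 131 + 6.14/(0.204)² = 278.54 atm
V_m − b = 0.204 − 0.0543 = 0.14970 L/mol
T = (278.54)(0.14970)/0.08206 = 508.1 K

T ≈ 508.1 K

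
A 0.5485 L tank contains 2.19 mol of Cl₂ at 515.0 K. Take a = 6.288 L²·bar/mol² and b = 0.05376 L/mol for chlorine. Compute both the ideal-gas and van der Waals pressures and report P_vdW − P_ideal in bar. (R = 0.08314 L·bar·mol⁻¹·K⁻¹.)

Ideal: P_ideal = nRT/V = (2.19)(0.08314)(515.0)/0.5485 = 170.956 bar
vdW: P = nRT/(V − nb) − a n²/V² = 93.7694/0.430766 − 30.1579/0.300852 = 217.681 − 100.242 = 117.439 bar
ΔP = 117.439 − 170.956 = -53.52 bar

ΔP ≈ -53.52 bar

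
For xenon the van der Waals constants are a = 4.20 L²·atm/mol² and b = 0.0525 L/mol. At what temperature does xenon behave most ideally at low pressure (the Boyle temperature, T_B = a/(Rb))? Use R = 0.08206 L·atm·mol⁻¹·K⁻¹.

T_B ≈ 974.9 K

For a van der Waals gas the second virial coefficient B₂ = b − a/(RT) vanishes at T_B = a/(Rb).
T_B = 4.20/(0.08206×0.0525) = 4.20/0.0043082 = 974.9 K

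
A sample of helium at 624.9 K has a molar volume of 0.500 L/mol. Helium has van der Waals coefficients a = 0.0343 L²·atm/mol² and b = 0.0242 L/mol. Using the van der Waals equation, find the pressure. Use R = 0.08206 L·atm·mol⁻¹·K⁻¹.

P = RT/(V_m − b) − a/V_m²
RT/(V_m − b) = (0.08206)(624.9)/(0.500 − 0.0242) = 51.279/0.47580 = 107.77 atm
a/V_m² = 0.0343/(0.500)² = 0.13720 atm
P = 107.77 − 0.13720 = 107.6 atm

P ≈ 107.6 atm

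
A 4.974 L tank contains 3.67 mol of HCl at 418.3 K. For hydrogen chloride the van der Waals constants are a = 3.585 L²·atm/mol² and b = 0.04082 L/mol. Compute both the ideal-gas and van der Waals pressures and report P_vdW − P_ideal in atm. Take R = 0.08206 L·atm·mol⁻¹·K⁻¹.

ΔP ≈ -1.165 atm

Ideal: P_ideal = nRT/V = (3.67)(0.08206)(418.3)/4.974 = 25.3268 atm
vdW: P = nRT/(V − nb) − a n²/V² = 125.975/4.82419 − 48.2860/24.7407 = 26.1132 − 1.95168 = 24.1615 atm
ΔP = 24.1615 − 25.3268 = -1.165 atm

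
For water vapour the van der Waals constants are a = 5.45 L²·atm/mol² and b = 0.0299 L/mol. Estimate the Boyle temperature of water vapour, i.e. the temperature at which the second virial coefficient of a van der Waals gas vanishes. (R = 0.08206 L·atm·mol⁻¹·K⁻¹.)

T_B ≈ 2221 K

For a van der Waals gas the second virial coefficient B₂ = b − a/(RT) vanishes at T_B = a/(Rb).
T_B = 5.45/(0.08206×0.0299) = 5.45/0.0024536 = 2221 K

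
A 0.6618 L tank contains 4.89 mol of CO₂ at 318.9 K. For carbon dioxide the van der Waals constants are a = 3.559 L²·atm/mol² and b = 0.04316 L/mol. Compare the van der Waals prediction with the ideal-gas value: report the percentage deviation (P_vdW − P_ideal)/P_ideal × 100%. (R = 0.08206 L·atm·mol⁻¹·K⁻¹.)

-53.67 %

Ideal: P_ideal = nRT/V = (4.89)(0.08206)(318.9)/0.6618 = 193.361 atm
vdW: P = nRT/(V − nb) − a n²/V² = 127.966/0.450748 − 85.1032/0.437979 = 283.897 − 194.309 = 89.588 atm
% deviation = (89.588 − 193.361)/193.361 × 100% = -53.67%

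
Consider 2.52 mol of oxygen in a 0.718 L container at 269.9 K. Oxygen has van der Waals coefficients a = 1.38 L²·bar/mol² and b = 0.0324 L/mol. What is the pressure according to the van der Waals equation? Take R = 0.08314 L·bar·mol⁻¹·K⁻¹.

P ≈ 71.86 bar

P = nRT/(V − nb) − a n²/V²
nRT/(V − nb) = (2.52)(0.08314)(269.9)/(0.718 − 2.52×0.0324) = 56.548/0.63635 = 88.863 bar
a n²/V² = (1.38)(2.52)²/(0.718)² = 16.999 bar
P = 88.863 − 16.999 = 71.86 bar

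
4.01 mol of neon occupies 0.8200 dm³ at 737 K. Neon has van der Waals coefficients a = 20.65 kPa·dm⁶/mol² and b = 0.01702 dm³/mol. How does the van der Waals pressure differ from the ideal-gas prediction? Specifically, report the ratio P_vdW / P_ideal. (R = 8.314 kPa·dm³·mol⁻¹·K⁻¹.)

P_vdW / P_ideal ≈ 1.074

Ideal: P_ideal = nRT/V = (4.01)(8.314)(737)/0.8200 = 29964.6 kPa
vdW: P = nRT/(V − nb) − a n²/V² = 24570.9/0.751750 − 332.054/0.672400 = 32684.9 − 493.834 = 32191.1 kPa
Ratio = 32191.1/29964.6 = 1.074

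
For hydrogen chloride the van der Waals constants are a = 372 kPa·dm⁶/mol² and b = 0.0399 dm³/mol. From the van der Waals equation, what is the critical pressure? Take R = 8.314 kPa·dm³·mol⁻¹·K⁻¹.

For a van der Waals gas, P_c = a/(27b²).
P_c = 372/(27×(0.0399)²) = 372/0.042984 = 8654 kPa

P_c ≈ 8654 kPa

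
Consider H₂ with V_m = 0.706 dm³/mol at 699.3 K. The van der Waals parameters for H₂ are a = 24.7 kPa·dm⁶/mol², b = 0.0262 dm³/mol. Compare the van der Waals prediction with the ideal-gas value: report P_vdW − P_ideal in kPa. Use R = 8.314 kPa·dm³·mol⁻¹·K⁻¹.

Ideal: P_ideal = RT/V_m = (8.314)(699.3)/0.706 = 8235.10 kPa
vdW: P = RT/(V_m − b) − a/V_m² = 5813.98/0.679800 − 24.7/0.498436 = 8552.49 − 49.5550 = 8502.94 kPa
ΔP = 8502.94 − 8235.10 = 267.8 kPa

ΔP ≈ 267.8 kPa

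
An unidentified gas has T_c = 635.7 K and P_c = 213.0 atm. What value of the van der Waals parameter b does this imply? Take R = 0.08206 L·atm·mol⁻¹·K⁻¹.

b ≈ 0.03061 L/mol

From T_c = 8a/(27Rb) and P_c = a/(27b²): b = R T_c/(8 P_c).
b = (0.08206)(635.7)/(8×213.0) = 52.166/1704.0 = 0.03061 L/mol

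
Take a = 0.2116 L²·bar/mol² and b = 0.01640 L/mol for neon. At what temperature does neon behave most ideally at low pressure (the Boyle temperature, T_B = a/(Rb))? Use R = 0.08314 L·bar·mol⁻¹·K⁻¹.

T_B ≈ 155.2 K

For a van der Waals gas the second virial coefficient B₂ = b − a/(RT) vanishes at T_B = a/(Rb).
T_B = 0.2116/(0.08314×0.01640) = 0.2116/0.0013635 = 155.2 K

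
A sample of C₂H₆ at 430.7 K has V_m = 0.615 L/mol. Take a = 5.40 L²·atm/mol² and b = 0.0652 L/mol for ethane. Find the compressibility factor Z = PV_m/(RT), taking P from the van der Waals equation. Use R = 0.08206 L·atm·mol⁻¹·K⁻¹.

P = RT/(V_m − b) − a/V_m² = (0.08206)(430.7)/(0.615 − 0.0652) − 5.40/(0.615)²
  = 35.343/0.54980 − 14.277 = 64.283 − 14.277 = 50.006 atm
Z = PV_m/(RT) = (50.006)(0.615)/((0.08206)(430.7)) = 30.754/35.343 = 0.8702

Z ≈ 0.8702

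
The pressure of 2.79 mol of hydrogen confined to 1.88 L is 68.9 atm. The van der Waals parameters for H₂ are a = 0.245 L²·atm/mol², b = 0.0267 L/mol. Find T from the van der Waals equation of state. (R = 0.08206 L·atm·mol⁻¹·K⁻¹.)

T = (P + a n²/V²)(V − nb)/(nR)
P + a n²/V² = 68.9 + (0.245)(2.79)²/(1.88)² = 69.440 atm
V − nb = 1.88 − (2.79)(0.0267) = 1.8055 L
T = (69.440)(1.8055)/((2.79)(0.08206)) = 547.6 K

T ≈ 547.6 K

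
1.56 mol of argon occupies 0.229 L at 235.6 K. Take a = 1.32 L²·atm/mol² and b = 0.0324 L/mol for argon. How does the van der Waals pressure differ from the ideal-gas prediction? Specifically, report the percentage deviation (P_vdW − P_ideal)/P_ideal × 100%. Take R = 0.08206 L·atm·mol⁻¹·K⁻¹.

-18.19 %

Ideal: P_ideal = nRT/V = (1.56)(0.08206)(235.6)/0.229 = 131.703 atm
vdW: P = nRT/(V − nb) − a n²/V² = 30.1600/0.178456 − 3.21235/0.0524410 = 169.005 − 61.2565 = 107.749 atm
% deviation = (107.749 − 131.703)/131.703 × 100% = -18.19%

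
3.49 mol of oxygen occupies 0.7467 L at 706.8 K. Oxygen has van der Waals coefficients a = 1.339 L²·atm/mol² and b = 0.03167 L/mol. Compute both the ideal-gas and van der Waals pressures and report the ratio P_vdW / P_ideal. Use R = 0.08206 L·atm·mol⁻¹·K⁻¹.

P_vdW / P_ideal ≈ 1.066

Ideal: P_ideal = nRT/V = (3.49)(0.08206)(706.8)/0.7467 = 271.086 atm
vdW: P = nRT/(V − nb) − a n²/V² = 202.420/0.636172 − 16.3092/0.557561 = 318.184 − 29.2510 = 288.933 atm
Ratio = 288.933/271.086 = 1.066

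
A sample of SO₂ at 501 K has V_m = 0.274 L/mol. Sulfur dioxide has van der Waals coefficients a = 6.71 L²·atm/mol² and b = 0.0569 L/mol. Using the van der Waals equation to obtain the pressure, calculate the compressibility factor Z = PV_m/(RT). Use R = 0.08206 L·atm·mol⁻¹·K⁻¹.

P = RT/(V_m − b) − a/V_m² = (0.08206)(501)/(0.274 − 0.0569) − 6.71/(0.274)²
  = 41.112/0.21710 − 89.376 = 189.37 − 89.376 = 99.99 atm
Z = PV_m/(RT) = (99.99)(0.274)/((0.08206)(501)) = 27.397/41.112 = 0.6664

Z ≈ 0.6664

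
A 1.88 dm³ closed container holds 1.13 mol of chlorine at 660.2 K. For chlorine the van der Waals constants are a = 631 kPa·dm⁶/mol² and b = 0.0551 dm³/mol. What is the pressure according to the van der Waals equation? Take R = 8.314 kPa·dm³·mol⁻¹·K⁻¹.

P = nRT/(V − nb) − a n²/V²
nRT/(V − nb) = (1.13)(8.314)(660.2)/(1.88 − 1.13×0.0551) = 6202.5/1.8177 = 3412.3 kPa
a n²/V² = (631)(1.13)²/(1.88)² = 227.97 kPa
P = 3412.3 − 227.97 = 3184 kPa

P ≈ 3184 kPa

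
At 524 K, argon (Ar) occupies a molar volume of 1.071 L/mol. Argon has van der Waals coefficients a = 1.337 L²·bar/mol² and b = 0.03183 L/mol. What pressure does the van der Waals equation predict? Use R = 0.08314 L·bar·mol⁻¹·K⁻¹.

P = RT/(V_m − b) − a/V_m²
RT/(V_m − b) = (0.08314)(524)/(1.071 − 0.03183) = 43.565/1.0392 = 41.922 bar
a/V_m² = 1.337/(1.071)² = 1.1656 bar
P = 41.922 − 1.1656 = 40.76 bar

P ≈ 40.76 bar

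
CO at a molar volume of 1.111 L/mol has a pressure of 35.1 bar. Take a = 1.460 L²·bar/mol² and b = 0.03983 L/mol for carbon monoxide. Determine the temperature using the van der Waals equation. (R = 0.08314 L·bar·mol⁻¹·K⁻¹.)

T = (P + a/V_m²)(V_m − b)/R
P + a/V_m² = 35.1 + 1.460/(1.111)² = 36.283 bar
V_m − b = 1.111 − 0.03983 = 1.0712 L/mol
T = (36.283)(1.0712)/0.08314 = 467.5 K

T ≈ 467.5 K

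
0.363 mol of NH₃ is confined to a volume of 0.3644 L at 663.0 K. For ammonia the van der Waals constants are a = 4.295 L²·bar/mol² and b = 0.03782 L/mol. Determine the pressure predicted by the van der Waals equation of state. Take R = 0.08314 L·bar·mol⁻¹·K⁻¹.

P ≈ 52.80 bar

P = nRT/(V − nb) − a n²/V²
nRT/(V − nb) = (0.363)(0.08314)(663.0)/(0.3644 − 0.363×0.03782) = 20.009/0.35067 = 57.059 bar
a n²/V² = (4.295)(0.363)²/(0.3644)² = 4.2621 bar
P = 57.059 − 4.2621 = 52.80 bar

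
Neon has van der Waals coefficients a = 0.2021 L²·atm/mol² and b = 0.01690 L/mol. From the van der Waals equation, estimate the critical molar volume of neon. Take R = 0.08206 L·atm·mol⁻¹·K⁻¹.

V_m,c ≈ 0.05070 L/mol

For a van der Waals gas, V_m,c = 3b.
V_m,c = 3×0.01690 = 0.05070 L/mol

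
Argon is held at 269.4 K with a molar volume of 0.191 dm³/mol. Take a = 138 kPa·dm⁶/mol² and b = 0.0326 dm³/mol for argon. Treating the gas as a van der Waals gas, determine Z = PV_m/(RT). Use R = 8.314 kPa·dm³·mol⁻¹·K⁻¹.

P = RT/(V_m − b) − a/V_m² = (8.314)(269.4)/(0.191 − 0.0326) − 138/(0.191)²
  = 2239.8/0.15840 − 3782.8 = 14140 − 3782.8 = 10357 kPa
Z = PV_m/(RT) = (10357)(0.191)/((8.314)(269.4)) = 1978.2/2239.8 = 0.8832

Z ≈ 0.8832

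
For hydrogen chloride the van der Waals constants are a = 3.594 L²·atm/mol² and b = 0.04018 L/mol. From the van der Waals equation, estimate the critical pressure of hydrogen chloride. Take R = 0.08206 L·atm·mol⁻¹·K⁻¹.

For a van der Waals gas, P_c = a/(27b²).
P_c = 3.594/(27×(0.04018)²) = 3.594/0.043590 = 82.45 atm

P_c ≈ 82.45 atm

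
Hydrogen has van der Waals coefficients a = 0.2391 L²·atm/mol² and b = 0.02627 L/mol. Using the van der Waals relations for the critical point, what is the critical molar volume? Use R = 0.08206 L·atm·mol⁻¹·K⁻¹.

V_m,c ≈ 0.07881 L/mol

For a van der Waals gas, V_m,c = 3b.
V_m,c = 3×0.02627 = 0.07881 L/mol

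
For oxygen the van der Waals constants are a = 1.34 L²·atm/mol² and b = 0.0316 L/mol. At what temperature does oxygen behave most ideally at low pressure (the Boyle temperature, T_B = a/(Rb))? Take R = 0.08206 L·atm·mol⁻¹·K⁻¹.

For a van der Waals gas the second virial coefficient B₂ = b − a/(RT) vanishes at T_B = a/(Rb).
T_B = 1.34/(0.08206×0.0316) = 1.34/0.0025931 = 516.8 K

T_B ≈ 516.8 K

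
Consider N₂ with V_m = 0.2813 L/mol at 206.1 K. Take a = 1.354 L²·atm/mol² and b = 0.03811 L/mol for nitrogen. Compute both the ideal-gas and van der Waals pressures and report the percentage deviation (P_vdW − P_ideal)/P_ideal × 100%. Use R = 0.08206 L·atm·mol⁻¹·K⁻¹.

Ideal: P_ideal = RT/V_m = (0.08206)(206.1)/0.2813 = 60.1229 atm
vdW: P = RT/(V_m − b) − a/V_m² = 16.9126/0.243190 − 1.354/0.0791297 = 69.5448 − 17.1111 = 52.4337 atm
% deviation = (52.4337 − 60.1229)/60.1229 × 100% = -12.79%

-12.79 %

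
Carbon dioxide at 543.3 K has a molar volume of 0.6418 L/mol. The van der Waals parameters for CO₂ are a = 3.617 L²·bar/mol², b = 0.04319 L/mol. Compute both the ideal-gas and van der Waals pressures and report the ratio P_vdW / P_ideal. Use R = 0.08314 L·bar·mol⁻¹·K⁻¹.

Ideal: P_ideal = RT/V_m = (0.08314)(543.3)/0.6418 = 70.3801 bar
vdW: P = RT/(V_m − b) − a/V_m² = 45.1700/0.598610 − 3.617/0.411907 = 75.4581 − 8.78111 = 66.6770 bar
Ratio = 66.6770/70.3801 = 0.9474

P_vdW / P_ideal ≈ 0.9474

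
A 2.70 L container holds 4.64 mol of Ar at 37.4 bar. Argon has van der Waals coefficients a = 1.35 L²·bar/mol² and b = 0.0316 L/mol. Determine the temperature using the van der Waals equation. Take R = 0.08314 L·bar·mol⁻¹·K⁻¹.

T = (P + a n²/V²)(V − nb)/(nR)
P + a n²/V² = 37.4 + (1.35)(4.64)²/(2.70)² = 41.387 bar
V − nb = 2.70 − (4.64)(0.0316) = 2.5534 L
T = (41.387)(2.5534)/((4.64)(0.08314)) = 273.9 K

T ≈ 273.9 K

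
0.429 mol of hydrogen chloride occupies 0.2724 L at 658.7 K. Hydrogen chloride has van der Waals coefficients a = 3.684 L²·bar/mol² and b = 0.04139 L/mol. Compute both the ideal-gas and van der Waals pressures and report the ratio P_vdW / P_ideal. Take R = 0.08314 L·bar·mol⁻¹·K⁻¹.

P_vdW / P_ideal ≈ 0.9638

Ideal: P_ideal = nRT/V = (0.429)(0.08314)(658.7)/0.2724 = 86.2478 bar
vdW: P = nRT/(V − nb) − a n²/V² = 23.4939/0.254644 − 0.678007/0.0742018 = 92.2617 − 9.13734 = 83.1244 bar
Ratio = 83.1244/86.2478 = 0.9638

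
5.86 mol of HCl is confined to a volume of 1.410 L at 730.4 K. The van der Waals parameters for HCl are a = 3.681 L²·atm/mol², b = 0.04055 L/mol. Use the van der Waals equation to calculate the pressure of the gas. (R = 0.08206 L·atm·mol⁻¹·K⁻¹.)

P ≈ 236.0 atm

P = nRT/(V − nb) − a n²/V²
nRT/(V − nb) = (5.86)(0.08206)(730.4)/(1.410 − 5.86×0.04055) = 351.23/1.1724 = 299.58 atm
a n²/V² = (3.681)(5.86)²/(1.410)² = 63.580 atm
P = 299.58 − 63.580 = 236.0 atm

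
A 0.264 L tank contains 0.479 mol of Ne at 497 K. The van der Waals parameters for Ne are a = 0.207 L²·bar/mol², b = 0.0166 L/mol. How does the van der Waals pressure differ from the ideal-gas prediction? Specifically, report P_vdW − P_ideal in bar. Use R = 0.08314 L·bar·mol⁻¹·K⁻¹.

Ideal: P_ideal = nRT/V = (0.479)(0.08314)(497)/0.264 = 74.9718 bar
vdW: P = nRT/(V − nb) − a n²/V² = 19.7926/0.256049 − 0.0474943/0.0696960 = 77.3000 − 0.681449 = 76.6186 bar
ΔP = 76.6186 − 74.9718 = 1.647 bar

ΔP ≈ 1.647 bar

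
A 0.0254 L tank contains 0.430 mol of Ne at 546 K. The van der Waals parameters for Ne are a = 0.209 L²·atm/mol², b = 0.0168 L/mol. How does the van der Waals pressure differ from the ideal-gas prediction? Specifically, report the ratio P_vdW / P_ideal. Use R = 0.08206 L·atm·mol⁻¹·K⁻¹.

Ideal: P_ideal = nRT/V = (0.430)(0.08206)(546)/0.0254 = 758.506 atm
vdW: P = nRT/(V − nb) − a n²/V² = 19.2660/0.0181760 − 0.0386441/0.000645160 = 1059.97 − 59.8985 = 1000.07 atm
Ratio = 1000.07/758.506 = 1.318

P_vdW / P_ideal ≈ 1.318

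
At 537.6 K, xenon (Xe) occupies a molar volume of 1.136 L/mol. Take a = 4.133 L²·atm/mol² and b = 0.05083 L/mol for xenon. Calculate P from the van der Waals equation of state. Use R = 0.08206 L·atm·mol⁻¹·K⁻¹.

P = RT/(V_m − b) − a/V_m²
RT/(V_m − b) = (0.08206)(537.6)/(1.136 − 0.05083) = 44.115/1.0852 = 40.651 atm
a/V_m² = 4.133/(1.136)² = 3.2026 atm
P = 40.651 − 3.2026 = 37.45 atm

P ≈ 37.45 atm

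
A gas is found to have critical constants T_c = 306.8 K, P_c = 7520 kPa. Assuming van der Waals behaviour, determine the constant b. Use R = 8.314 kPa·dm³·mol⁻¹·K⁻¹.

b ≈ 0.04240 dm³/mol

From T_c = 8a/(27Rb) and P_c = a/(27b²): b = R T_c/(8 P_c).
b = (8.314)(306.8)/(8×7520) = 2550.7/60160 = 0.04240 dm³/mol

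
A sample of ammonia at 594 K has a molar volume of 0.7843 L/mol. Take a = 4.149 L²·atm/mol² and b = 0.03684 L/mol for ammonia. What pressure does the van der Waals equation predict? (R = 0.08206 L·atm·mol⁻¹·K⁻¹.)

P ≈ 58.47 atm

P = RT/(V_m − b) − a/V_m²
RT/(V_m − b) = (0.08206)(594)/(0.7843 − 0.03684) = 48.744/0.74746 = 65.213 atm
a/V_m² = 4.149/(0.7843)² = 6.7450 atm
P = 65.213 − 6.7450 = 58.47 atm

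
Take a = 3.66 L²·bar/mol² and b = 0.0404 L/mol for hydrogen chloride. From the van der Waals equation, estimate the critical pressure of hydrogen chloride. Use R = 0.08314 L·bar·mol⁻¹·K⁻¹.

For a van der Waals gas, P_c = a/(27b²).
P_c = 3.66/(27×(0.0404)²) = 3.66/0.044068 = 83.05 bar

P_c ≈ 83.05 bar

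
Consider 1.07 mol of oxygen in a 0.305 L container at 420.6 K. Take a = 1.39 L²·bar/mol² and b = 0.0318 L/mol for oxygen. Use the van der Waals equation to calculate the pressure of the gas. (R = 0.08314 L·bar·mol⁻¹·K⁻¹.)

P ≈ 121.0 bar

P = nRT/(V − nb) − a n²/V²
nRT/(V − nb) = (1.07)(0.08314)(420.6)/(0.305 − 1.07×0.0318) = 37.416/0.27097 = 138.08 bar
a n²/V² = (1.39)(1.07)²/(0.305)² = 17.107 bar
P = 138.08 − 17.107 = 121.0 bar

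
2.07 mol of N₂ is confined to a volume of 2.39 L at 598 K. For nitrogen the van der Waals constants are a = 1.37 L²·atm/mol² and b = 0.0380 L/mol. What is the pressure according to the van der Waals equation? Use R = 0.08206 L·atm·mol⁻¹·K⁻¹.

P = nRT/(V − nb) − a n²/V²
nRT/(V − nb) = (2.07)(0.08206)(598)/(2.39 − 2.07×0.0380) = 101.58/2.3113 = 43.949 atm
a n²/V² = (1.37)(2.07)²/(2.39)² = 1.0277 atm
P = 43.949 − 1.0277 = 42.92 atm

P ≈ 42.92 atm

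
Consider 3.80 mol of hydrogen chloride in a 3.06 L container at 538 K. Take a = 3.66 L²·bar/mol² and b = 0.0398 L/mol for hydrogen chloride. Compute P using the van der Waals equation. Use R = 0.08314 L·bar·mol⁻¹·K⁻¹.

P ≈ 52.79 bar

P = nRT/(V − nb) − a n²/V²
nRT/(V − nb) = (3.80)(0.08314)(538)/(3.06 − 3.80×0.0398) = 169.97/2.9088 = 58.433 bar
a n²/V² = (3.66)(3.80)²/(3.06)² = 5.6442 bar
P = 58.433 − 5.6442 = 52.79 bar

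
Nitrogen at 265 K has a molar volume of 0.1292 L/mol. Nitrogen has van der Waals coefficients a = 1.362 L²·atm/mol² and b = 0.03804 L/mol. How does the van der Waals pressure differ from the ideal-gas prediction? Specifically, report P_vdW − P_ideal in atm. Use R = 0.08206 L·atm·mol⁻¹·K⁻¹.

ΔP ≈ -11.36 atm

Ideal: P_ideal = RT/V_m = (0.08206)(265)/0.1292 = 168.312 atm
vdW: P = RT/(V_m − b) − a/V_m² = 21.7459/0.0911600 − 1.362/0.0166926 = 238.547 − 81.5930 = 156.954 atm
ΔP = 156.954 − 168.312 = -11.36 atm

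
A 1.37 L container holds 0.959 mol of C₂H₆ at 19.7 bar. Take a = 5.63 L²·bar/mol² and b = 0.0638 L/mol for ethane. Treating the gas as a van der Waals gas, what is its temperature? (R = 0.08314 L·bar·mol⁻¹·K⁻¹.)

T ≈ 368.7 K

T = (P + a n²/V²)(V − nb)/(nR)
P + a n²/V² = 19.7 + (5.63)(0.959)²/(1.37)² = 22.459 bar
V − nb = 1.37 − (0.959)(0.0638) = 1.3088 L
T = (22.459)(1.3088)/((0.959)(0.08314)) = 368.7 K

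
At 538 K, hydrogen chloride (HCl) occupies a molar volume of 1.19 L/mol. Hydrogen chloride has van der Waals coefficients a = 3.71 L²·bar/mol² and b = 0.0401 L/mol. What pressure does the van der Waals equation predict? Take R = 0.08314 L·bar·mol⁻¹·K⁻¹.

P ≈ 36.28 bar

P = RT/(V_m − b) − a/V_m²
RT/(V_m − b) = (0.08314)(538)/(1.19 − 0.0401) = 44.729/1.1499 = 38.898 bar
a/V_m² = 3.71/(1.19)² = 2.6199 bar
P = 38.898 − 2.6199 = 36.28 bar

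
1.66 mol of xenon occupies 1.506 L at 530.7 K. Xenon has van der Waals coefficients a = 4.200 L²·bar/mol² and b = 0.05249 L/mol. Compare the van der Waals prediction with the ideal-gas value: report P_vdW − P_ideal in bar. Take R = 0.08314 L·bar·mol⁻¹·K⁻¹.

ΔP ≈ -2.116 bar

Ideal: P_ideal = nRT/V = (1.66)(0.08314)(530.7)/1.506 = 48.6343 bar
vdW: P = nRT/(V − nb) − a n²/V² = 73.2432/1.41887 − 11.5735/2.26804 = 51.6208 − 5.10286 = 46.5179 bar
ΔP = 46.5179 − 48.6343 = -2.116 bar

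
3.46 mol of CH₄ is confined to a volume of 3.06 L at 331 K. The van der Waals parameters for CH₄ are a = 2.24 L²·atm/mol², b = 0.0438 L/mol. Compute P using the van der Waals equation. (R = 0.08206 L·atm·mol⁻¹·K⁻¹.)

P = nRT/(V − nb) − a n²/V²
nRT/(V − nb) = (3.46)(0.08206)(331)/(3.06 − 3.46×0.0438) = 93.980/2.9085 = 32.312 atm
a n²/V² = (2.24)(3.46)²/(3.06)² = 2.8639 atm
P = 32.312 − 2.8639 = 29.45 atm

P ≈ 29.45 atm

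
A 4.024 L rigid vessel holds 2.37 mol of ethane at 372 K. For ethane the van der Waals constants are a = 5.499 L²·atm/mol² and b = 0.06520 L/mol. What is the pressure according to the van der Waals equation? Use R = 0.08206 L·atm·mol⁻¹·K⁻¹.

P = nRT/(V − nb) − a n²/V²
nRT/(V − nb) = (2.37)(0.08206)(372)/(4.024 − 2.37×0.06520) = 72.347/3.8695 = 18.697 atm
a n²/V² = (5.499)(2.37)²/(4.024)² = 1.9075 atm
P = 18.697 − 1.9075 = 16.79 atm

P ≈ 16.79 atm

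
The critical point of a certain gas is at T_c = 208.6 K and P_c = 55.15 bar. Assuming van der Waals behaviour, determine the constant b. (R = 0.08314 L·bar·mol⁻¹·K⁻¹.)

b ≈ 0.03931 L/mol

From T_c = 8a/(27Rb) and P_c = a/(27b²): b = R T_c/(8 P_c).
b = (0.08314)(208.6)/(8×55.15) = 17.343/441.20 = 0.03931 L/mol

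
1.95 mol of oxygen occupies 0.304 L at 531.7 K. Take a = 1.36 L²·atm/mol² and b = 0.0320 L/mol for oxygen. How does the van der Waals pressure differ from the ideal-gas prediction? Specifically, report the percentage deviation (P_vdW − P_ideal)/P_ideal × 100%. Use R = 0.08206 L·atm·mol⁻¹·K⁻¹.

5.83 %

Ideal: P_ideal = nRT/V = (1.95)(0.08206)(531.7)/0.304 = 279.872 atm
vdW: P = nRT/(V − nb) − a n²/V² = 85.0810/0.241600 − 5.17140/0.0924160 = 352.156 − 55.9578 = 296.198 atm
% deviation = (296.198 − 279.872)/279.872 × 100% = 5.83%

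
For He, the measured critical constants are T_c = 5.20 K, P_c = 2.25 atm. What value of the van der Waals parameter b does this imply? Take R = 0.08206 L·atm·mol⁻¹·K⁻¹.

b ≈ 0.02371 L/mol

From T_c = 8a/(27Rb) and P_c = a/(27b²): b = R T_c/(8 P_c).
b = (0.08206)(5.20)/(8×2.25) = 0.42671/18.000 = 0.02371 L/mol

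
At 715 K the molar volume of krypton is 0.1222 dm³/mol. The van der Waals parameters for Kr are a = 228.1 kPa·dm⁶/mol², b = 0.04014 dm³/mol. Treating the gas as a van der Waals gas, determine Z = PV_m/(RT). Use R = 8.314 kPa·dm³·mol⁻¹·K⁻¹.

P = RT/(V_m − b) − a/V_m² = (8.314)(715)/(0.1222 − 0.04014) − 228.1/(0.1222)²
  = 5944.5/0.082060 − 15275 = 72441 − 15275 = 57166 kPa
Z = PV_m/(RT) = (57166)(0.1222)/((8.314)(715)) = 6985.7/5944.5 = 1.175

Z ≈ 1.175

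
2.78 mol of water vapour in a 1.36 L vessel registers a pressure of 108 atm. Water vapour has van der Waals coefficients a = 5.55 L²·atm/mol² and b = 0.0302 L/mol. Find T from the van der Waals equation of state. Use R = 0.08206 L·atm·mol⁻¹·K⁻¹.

T = (P + a n²/V²)(V − nb)/(nR)
P + a n²/V² = 108 + (5.55)(2.78)²/(1.36)² = 131.19 atm
V − nb = 1.36 − (2.78)(0.0302) = 1.2760 L
T = (131.19)(1.2760)/((2.78)(0.08206)) = 733.8 K

T ≈ 733.8 K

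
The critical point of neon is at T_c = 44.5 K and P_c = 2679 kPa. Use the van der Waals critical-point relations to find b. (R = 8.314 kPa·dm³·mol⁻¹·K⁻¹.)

From T_c = 8a/(27Rb) and P_c = a/(27b²): b = R T_c/(8 P_c).
b = (8.314)(44.5)/(8×2679) = 369.97/21432 = 0.01726 dm³/mol

b ≈ 0.01726 dm³/mol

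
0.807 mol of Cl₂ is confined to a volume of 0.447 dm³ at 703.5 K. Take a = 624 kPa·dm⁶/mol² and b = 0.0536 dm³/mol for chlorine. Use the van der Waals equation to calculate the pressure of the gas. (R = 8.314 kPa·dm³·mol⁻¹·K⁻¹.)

P ≈ 9657 kPa

P = nRT/(V − nb) − a n²/V²
nRT/(V − nb) = (0.807)(8.314)(703.5)/(0.447 − 0.807×0.0536) = 4720.1/0.40374 = 11691 kPa
a n²/V² = (624)(0.807)²/(0.447)² = 2033.8 kPa
P = 11691 − 2033.8 = 9657 kPa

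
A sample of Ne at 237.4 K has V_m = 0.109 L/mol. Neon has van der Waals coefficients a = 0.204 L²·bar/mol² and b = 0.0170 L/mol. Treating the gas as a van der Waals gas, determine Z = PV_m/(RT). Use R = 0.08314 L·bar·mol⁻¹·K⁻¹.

P = RT/(V_m − b) − a/V_m² = (0.08314)(237.4)/(0.109 − 0.0170) − 0.204/(0.109)²
  = 19.737/0.092000 − 17.170 = 214.53 − 17.170 = 197.36 bar
Z = PV_m/(RT) = (197.36)(0.109)/((0.08314)(237.4)) = 21.512/19.737 = 1.090

Z ≈ 1.090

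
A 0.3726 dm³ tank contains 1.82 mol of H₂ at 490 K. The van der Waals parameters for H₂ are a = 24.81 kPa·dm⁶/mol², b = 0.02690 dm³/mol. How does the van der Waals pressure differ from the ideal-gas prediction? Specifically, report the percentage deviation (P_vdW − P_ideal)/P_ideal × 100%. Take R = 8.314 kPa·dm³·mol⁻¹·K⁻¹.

12.15 %

Ideal: P_ideal = nRT/V = (1.82)(8.314)(490)/0.3726 = 19899.2 kPa
vdW: P = nRT/(V − nb) − a n²/V² = 7414.43/0.323642 − 82.1806/0.138831 = 22909.4 − 591.947 = 22317.5 kPa
% deviation = (22317.5 − 19899.2)/19899.2 × 100% = 12.15%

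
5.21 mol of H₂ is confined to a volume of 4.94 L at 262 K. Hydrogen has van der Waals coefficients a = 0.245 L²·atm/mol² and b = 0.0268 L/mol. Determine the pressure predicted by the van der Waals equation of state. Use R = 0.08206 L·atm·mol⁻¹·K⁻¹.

P ≈ 23.06 atm

P = nRT/(V − nb) − a n²/V²
nRT/(V − nb) = (5.21)(0.08206)(262)/(4.94 − 5.21×0.0268) = 112.01/4.8004 = 23.333 atm
a n²/V² = (0.245)(5.21)²/(4.94)² = 0.27251 atm
P = 23.333 − 0.27251 = 23.06 atm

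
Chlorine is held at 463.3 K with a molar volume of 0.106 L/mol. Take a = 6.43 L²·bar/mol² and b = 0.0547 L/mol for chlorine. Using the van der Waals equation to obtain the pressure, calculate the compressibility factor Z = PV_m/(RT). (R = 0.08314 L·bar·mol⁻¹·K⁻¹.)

Z ≈ 0.4915

P = RT/(V_m − b) − a/V_m² = (0.08314)(463.3)/(0.106 − 0.0547) − 6.43/(0.106)²
  = 38.519/0.051300 − 572.27 = 750.86 − 572.27 = 178.59 bar
Z = PV_m/(RT) = (178.59)(0.106)/((0.08314)(463.3)) = 18.931/38.519 = 0.4915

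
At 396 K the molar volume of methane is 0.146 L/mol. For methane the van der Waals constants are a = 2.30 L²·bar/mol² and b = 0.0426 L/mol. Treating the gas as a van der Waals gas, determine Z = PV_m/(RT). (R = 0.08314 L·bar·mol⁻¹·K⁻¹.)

P = RT/(V_m − b) − a/V_m² = (0.08314)(396)/(0.146 − 0.0426) − 2.30/(0.146)²
  = 32.923/0.10340 − 107.90 = 318.40 − 107.90 = 210.50 bar
Z = PV_m/(RT) = (210.50)(0.146)/((0.08314)(396)) = 30.733/32.923 = 0.9335

Z ≈ 0.9335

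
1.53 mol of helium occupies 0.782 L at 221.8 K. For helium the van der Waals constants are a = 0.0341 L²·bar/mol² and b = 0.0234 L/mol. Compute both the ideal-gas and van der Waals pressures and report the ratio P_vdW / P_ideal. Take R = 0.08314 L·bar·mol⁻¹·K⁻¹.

P_vdW / P_ideal ≈ 1.044

Ideal: P_ideal = nRT/V = (1.53)(0.08314)(221.8)/0.782 = 36.0791 bar
vdW: P = nRT/(V − nb) − a n²/V² = 28.2139/0.746198 − 0.0798247/0.611524 = 37.8102 − 0.130534 = 37.6797 bar
Ratio = 37.6797/36.0791 = 1.044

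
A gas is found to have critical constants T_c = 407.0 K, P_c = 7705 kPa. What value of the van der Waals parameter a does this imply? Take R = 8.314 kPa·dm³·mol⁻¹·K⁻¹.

From T_c = 8a/(27Rb) and P_c = a/(27b²): a = 27 R² T_c²/(64 P_c).
a = 27×(8.314)²×(407.0)²/(64×7705) = 309152400/493120 = 626.9 kPa·dm⁶/mol²

a ≈ 626.9 kPa·dm⁶/mol²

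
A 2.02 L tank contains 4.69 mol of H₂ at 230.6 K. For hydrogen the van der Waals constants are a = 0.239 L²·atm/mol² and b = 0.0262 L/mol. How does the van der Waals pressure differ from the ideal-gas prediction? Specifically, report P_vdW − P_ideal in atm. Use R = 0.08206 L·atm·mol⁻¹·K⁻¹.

Ideal: P_ideal = nRT/V = (4.69)(0.08206)(230.6)/2.02 = 43.9352 atm
vdW: P = nRT/(V − nb) − a n²/V² = 88.7490/1.89712 − 5.25707/4.08040 = 46.7809 − 1.28837 = 45.4925 atm
ΔP = 45.4925 − 43.9352 = 1.557 atm

ΔP ≈ 1.557 atm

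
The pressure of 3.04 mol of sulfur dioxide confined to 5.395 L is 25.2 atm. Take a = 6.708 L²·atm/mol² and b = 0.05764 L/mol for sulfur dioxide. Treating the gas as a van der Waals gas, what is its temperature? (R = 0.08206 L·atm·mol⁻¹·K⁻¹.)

T ≈ 571.9 K

T = (P + a n²/V²)(V − nb)/(nR)
P + a n²/V² = 25.2 + (6.708)(3.04)²/(5.395)² = 27.330 atm
V − nb = 5.395 − (3.04)(0.05764) = 5.2198 L
T = (27.330)(5.2198)/((3.04)(0.08206)) = 571.9 K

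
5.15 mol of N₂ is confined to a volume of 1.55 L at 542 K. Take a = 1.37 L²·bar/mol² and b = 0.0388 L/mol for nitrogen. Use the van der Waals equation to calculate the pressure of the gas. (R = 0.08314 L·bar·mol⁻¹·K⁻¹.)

P ≈ 156.8 bar

P = nRT/(V − nb) − a n²/V²
nRT/(V − nb) = (5.15)(0.08314)(542)/(1.55 − 5.15×0.0388) = 232.07/1.3502 = 171.88 bar
a n²/V² = (1.37)(5.15)²/(1.55)² = 15.124 bar
P = 171.88 − 15.124 = 156.8 bar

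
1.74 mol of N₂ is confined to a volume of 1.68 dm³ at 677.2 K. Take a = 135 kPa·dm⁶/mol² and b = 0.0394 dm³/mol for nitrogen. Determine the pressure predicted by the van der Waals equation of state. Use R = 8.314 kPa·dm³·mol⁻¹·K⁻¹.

P = nRT/(V − nb) − a n²/V²
nRT/(V − nb) = (1.74)(8.314)(677.2)/(1.68 − 1.74×0.0394) = 9796.6/1.6114 = 6079.6 kPa
a n²/V² = (135)(1.74)²/(1.68)² = 144.82 kPa
P = 6079.6 − 144.82 = 5935 kPa

P ≈ 5935 kPa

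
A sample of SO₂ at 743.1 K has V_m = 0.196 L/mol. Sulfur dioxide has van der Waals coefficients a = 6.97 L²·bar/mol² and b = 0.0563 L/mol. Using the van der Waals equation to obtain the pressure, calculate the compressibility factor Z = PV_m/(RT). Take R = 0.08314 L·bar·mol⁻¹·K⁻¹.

Z ≈ 0.8274

P = RT/(V_m − b) − a/V_m² = (0.08314)(743.1)/(0.196 − 0.0563) − 6.97/(0.196)²
  = 61.781/0.13970 − 181.43 = 442.24 − 181.43 = 260.81 bar
Z = PV_m/(RT) = (260.81)(0.196)/((0.08314)(743.1)) = 51.119/61.781 = 0.8274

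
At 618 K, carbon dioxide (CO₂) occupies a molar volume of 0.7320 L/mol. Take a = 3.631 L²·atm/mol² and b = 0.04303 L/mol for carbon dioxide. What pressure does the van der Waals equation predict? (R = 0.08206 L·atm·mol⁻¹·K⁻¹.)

P ≈ 66.83 atm

P = RT/(V_m − b) − a/V_m²
RT/(V_m − b) = (0.08206)(618)/(0.7320 − 0.04303) = 50.713/0.68897 = 73.607 atm
a/V_m² = 3.631/(0.7320)² = 6.7765 atm
P = 73.607 − 6.7765 = 66.83 atm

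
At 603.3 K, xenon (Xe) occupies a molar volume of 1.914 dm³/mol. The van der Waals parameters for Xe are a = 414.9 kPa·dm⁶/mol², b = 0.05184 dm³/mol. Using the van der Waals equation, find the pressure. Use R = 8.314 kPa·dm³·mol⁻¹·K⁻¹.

P = RT/(V_m − b) − a/V_m²
RT/(V_m − b) = (8.314)(603.3)/(1.914 − 0.05184) = 5015.8/1.8622 = 2693.5 kPa
a/V_m² = 414.9/(1.914)² = 113.26 kPa
P = 2693.5 − 113.26 = 2580 kPa

P ≈ 2580 kPa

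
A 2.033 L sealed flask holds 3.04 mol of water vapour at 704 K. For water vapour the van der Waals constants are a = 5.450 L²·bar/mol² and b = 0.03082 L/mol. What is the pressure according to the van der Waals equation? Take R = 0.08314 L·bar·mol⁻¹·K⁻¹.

P = nRT/(V − nb) − a n²/V²
nRT/(V − nb) = (3.04)(0.08314)(704)/(2.033 − 3.04×0.03082) = 177.93/1.9393 = 91.750 bar
a n²/V² = (5.450)(3.04)²/(2.033)² = 12.186 bar
P = 91.750 − 12.186 = 79.56 bar

P ≈ 79.56 bar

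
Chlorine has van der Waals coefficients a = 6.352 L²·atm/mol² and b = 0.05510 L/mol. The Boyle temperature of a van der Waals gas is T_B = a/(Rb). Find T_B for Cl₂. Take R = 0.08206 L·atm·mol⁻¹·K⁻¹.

T_B ≈ 1405 K

For a van der Waals gas the second virial coefficient B₂ = b − a/(RT) vanishes at T_B = a/(Rb).
T_B = 6.352/(0.08206×0.05510) = 6.352/0.0045215 = 1405 K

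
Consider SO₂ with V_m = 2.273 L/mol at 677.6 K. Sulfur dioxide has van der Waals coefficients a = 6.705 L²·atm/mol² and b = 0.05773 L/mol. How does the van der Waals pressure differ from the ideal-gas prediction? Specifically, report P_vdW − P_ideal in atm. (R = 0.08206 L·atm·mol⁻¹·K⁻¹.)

Ideal: P_ideal = RT/V_m = (0.08206)(677.6)/2.273 = 24.4628 atm
vdW: P = RT/(V_m − b) − a/V_m² = 55.6039/2.21527 − 6.705/5.16653 = 25.1003 − 1.29778 = 23.8025 atm
ΔP = 23.8025 − 24.4628 = -0.660 atm

ΔP ≈ -0.660 atm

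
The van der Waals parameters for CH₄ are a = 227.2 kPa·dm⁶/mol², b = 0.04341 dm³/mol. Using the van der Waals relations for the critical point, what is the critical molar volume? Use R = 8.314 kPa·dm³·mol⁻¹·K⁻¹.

V_m,c ≈ 0.1302 dm³/mol

For a van der Waals gas, V_m,c = 3b.
V_m,c = 3×0.04341 = 0.1302 dm³/mol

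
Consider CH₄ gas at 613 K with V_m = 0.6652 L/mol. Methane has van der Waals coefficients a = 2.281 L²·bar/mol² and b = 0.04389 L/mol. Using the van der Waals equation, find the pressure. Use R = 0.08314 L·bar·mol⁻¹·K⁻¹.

P ≈ 76.87 bar

P = RT/(V_m − b) − a/V_m²
RT/(V_m − b) = (0.08314)(613)/(0.6652 − 0.04389) = 50.965/0.62131 = 82.028 bar
a/V_m² = 2.281/(0.6652)² = 5.1549 bar
P = 82.028 − 5.1549 = 76.87 bar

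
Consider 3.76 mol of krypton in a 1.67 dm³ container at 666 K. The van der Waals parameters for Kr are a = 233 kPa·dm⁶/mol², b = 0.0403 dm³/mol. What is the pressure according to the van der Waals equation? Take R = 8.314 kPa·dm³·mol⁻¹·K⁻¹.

P = nRT/(V − nb) − a n²/V²
nRT/(V − nb) = (3.76)(8.314)(666)/(1.67 − 3.76×0.0403) = 20820/1.5185 = 13711 kPa
a n²/V² = (233)(3.76)²/(1.67)² = 1181.1 kPa
P = 13711 − 1181.1 = 12530 kPa

P ≈ 12530 kPa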